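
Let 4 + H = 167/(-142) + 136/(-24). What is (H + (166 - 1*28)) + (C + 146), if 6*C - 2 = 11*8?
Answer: 122755/426 ≈ 288.16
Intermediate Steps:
C = 15 (C = ⅓ + (11*8)/6 = ⅓ + (⅙)*88 = ⅓ + 44/3 = 15)
H = -4619/426 (H = -4 + (167/(-142) + 136/(-24)) = -4 + (167*(-1/142) + 136*(-1/24)) = -4 + (-167/142 - 17/3) = -4 - 2915/426 = -4619/426 ≈ -10.843)
(H + (166 - 1*28)) + (C + 146) = (-4619/426 + (166 - 1*28)) + (15 + 146) = (-4619/426 + (166 - 28)) + 161 = (-4619/426 + 138) + 161 = 54169/426 + 161 = 122755/426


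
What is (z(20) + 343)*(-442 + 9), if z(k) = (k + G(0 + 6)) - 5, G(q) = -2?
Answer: -154148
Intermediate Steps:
z(k) = -7 + k (z(k) = (k - 2) - 5 = (-2 + k) - 5 = -7 + k)
(z(20) + 343)*(-442 + 9) = ((-7 + 20) + 343)*(-442 + 9) = (13 + 343)*(-433) = 356*(-433) = -154148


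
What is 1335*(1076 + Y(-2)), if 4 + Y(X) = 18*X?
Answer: 1383060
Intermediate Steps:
Y(X) = -4 + 18*X
1335*(1076 + Y(-2)) = 1335*(1076 + (-4 + 18*(-2))) = 1335*(1076 + (-4 - 36)) = 1335*(1076 - 40) = 1335*1036 = 1383060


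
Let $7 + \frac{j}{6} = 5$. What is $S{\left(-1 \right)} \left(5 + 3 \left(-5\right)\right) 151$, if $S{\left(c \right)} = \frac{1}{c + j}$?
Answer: $\frac{1510}{13} \approx 116.15$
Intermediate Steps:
$j = -12$ ($j = -42 + 6 \cdot 5 = -42 + 30 = -12$)
$S{\left(c \right)} = \frac{1}{-12 + c}$ ($S{\left(c \right)} = \frac{1}{c - 12} = \frac{1}{-12 + c}$)
$S{\left(-1 \right)} \left(5 + 3 \left(-5\right)\right) 151 = \frac{5 + 3 \left(-5\right)}{-12 - 1} \cdot 151 = \frac{5 - 15}{-13} \cdot 151 = \left(- \frac{1}{13}\right) \left(-10\right) 151 = \frac{10}{13} \cdot 151 = \frac{1510}{13}$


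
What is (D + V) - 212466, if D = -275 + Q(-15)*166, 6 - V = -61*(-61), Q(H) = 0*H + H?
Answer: -218946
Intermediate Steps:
Q(H) = H (Q(H) = 0 + H = H)
V = -3715 (V = 6 - (-61)*(-61) = 6 - 1*3721 = 6 - 3721 = -3715)
D = -2765 (D = -275 - 15*166 = -275 - 2490 = -2765)
(D + V) - 212466 = (-2765 - 3715) - 212466 = -6480 - 212466 = -218946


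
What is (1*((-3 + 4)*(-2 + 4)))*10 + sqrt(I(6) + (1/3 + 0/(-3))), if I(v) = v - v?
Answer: 20 + sqrt(3)/3 ≈ 20.577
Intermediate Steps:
I(v) = 0
(1*((-3 + 4)*(-2 + 4)))*10 + sqrt(I(6) + (1/3 + 0/(-3))) = (1*((-3 + 4)*(-2 + 4)))*10 + sqrt(0 + (1/3 + 0/(-3))) = (1*(1*2))*10 + sqrt(0 + (1*(1/3) + 0*(-1/3))) = (1*2)*10 + sqrt(0 + (1/3 + 0)) = 2*10 + sqrt(0 + 1/3) = 20 + sqrt(1/3) = 20 + sqrt(3)/3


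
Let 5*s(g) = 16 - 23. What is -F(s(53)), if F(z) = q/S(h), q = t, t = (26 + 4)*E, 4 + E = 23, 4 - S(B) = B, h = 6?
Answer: 285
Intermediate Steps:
S(B) = 4 - B
s(g) = -7/5 (s(g) = (16 - 23)/5 = (⅕)*(-7) = -7/5)
E = 19 (E = -4 + 23 = 19)
t = 570 (t = (26 + 4)*19 = 30*19 = 570)
q = 570
F(z) = -285 (F(z) = 570/(4 - 1*6) = 570/(4 - 6) = 570/(-2) = 570*(-½) = -285)
-F(s(53)) = -1*(-285) = 285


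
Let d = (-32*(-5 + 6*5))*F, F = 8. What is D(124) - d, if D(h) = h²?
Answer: 21776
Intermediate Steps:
d = -6400 (d = -32*(-5 + 6*5)*8 = -32*(-5 + 30)*8 = -32*25*8 = -800*8 = -6400)
D(124) - d = 124² - 1*(-6400) = 15376 + 6400 = 21776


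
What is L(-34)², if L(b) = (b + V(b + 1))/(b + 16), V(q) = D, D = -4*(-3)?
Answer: 121/81 ≈ 1.4938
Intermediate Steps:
D = 12
V(q) = 12
L(b) = (12 + b)/(16 + b) (L(b) = (b + 12)/(b + 16) = (12 + b)/(16 + b))
L(-34)² = ((12 - 34)/(16 - 34))² = (-22/(-18))² = (-1/18*(-22))² = (11/9)² = 121/81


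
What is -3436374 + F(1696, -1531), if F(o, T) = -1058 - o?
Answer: -3439128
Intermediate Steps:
-3436374 + F(1696, -1531) = -3436374 + (-1058 - 1*1696) = -3436374 + (-1058 - 1696) = -3436374 - 2754 = -3439128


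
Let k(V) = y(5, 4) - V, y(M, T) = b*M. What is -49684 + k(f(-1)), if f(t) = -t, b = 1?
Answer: -49680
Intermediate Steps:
y(M, T) = M (y(M, T) = 1*M = M)
k(V) = 5 - V
-49684 + k(f(-1)) = -49684 + (5 - (-1)*(-1)) = -49684 + (5 - 1*1) = -49684 + (5 - 1) = -49684 + 4 = -49680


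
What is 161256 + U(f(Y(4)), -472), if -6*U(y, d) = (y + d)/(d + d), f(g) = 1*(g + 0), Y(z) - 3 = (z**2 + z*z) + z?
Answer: 913353551/5664 ≈ 1.6126e+5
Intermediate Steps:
Y(z) = 3 + z + 2*z**2 (Y(z) = 3 + ((z**2 + z*z) + z) = 3 + ((z**2 + z**2) + z) = 3 + (2*z**2 + z) = 3 + (z + 2*z**2) = 3 + z + 2*z**2)
f(g) = g (f(g) = 1*g = g)
U(y, d) = -(d + y)/(12*d) (U(y, d) = -(y + d)/(6*(d + d)) = -(d + y)/(6*(2*d)) = -(d + y)*1/(2*d)/6 = -(d + y)/(12*d))
161256 + U(f(Y(4)), -472) = 161256 + (1/12)*(-1*(-472) - (3 + 4 + 2*4**2))/(-472) = 161256 + (1/12)*(-1/472)*(472 - (3 + 4 + 2*16)) = 161256 + (1/12)*(-1/472)*(472 - (3 + 4 + 32)) = 161256 + (1/12)*(-1/472)*(472 - 1*39) = 161256 + (1/12)*(-1/472)*(472 - 39) = 161256 + (1/12)*(-1/472)*433 = 161256 - 433/5664 = 913353551/5664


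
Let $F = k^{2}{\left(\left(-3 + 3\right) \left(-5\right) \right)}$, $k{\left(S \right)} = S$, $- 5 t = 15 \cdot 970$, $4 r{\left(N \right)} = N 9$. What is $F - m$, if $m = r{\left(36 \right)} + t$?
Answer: $2829$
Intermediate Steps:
$r{\left(N \right)} = \frac{9 N}{4}$ ($r{\left(N \right)} = \frac{N 9}{4} = \frac{9 N}{4}$)
$t = -2910$ ($t = - \frac{15 \cdot 970}{5} = \left(- \frac{1}{5}\right) 14550 = -2910$)
$m = -2829$ ($m = \frac{9}{4} \cdot 36 - 2910 = 81 - 2910 = -2829$)
$F = 0$ ($F = \left(\left(-3 + 3\right) \left(-5\right)\right)^{2} = \left(0 \left(-5\right)\right)^{2} = 0^{2} = 0$)
$F - m = 0 - -2829 = 0 + 2829 = 2829$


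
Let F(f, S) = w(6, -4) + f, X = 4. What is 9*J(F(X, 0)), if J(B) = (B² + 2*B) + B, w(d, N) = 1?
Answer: 360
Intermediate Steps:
F(f, S) = 1 + f
J(B) = B² + 3*B
9*J(F(X, 0)) = 9*((1 + 4)*(3 + (1 + 4))) = 9*(5*(3 + 5)) = 9*(5*8) = 9*40 = 360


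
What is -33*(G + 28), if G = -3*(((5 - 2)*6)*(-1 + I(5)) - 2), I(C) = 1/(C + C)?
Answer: -13629/5 ≈ -2725.8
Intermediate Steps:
I(C) = 1/(2*C)
G = 273/5 (G = -3*(((5 - 2)*6)*(-1 + (½)/5) - 2) = -3*((3*6)*(-1 + (½)*(⅕)) - 2) = -3*(18*(-1 + ⅒) - 2) = -3*(18*(-9/10) - 2) = -3*(-81/5 - 2) = -3*(-91/5) = 273/5 ≈ 54.600)
-33*(G + 28) = -33*(273/5 + 28) = -33*413/5 = -13629/5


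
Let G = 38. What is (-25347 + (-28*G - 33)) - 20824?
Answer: -47268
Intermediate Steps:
(-25347 + (-28*G - 33)) - 20824 = (-25347 + (-28*38 - 33)) - 20824 = (-25347 + (-1064 - 33)) - 20824 = (-25347 - 1097) - 20824 = -26444 - 20824 = -47268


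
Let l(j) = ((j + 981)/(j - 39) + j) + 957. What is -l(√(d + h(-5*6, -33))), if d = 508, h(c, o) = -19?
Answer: -79073/86 - √489/86 ≈ -919.71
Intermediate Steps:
l(j) = 957 + j + (981 + j)/(-39 + j) (l(j) = ((981 + j)/(-39 + j) + j) + 957 = (j + (981 + j)/(-39 + j)) + 957 = 957 + j + (981 + j)/(-39 + j))
-l(√(d + h(-5*6, -33))) = -(-36342 + (√(508 - 19))² + 919*√(508 - 19))/(-39 + √(508 - 19)) = -(-36342 + (√489)² + 919*√489)/(-39 + √489) = -(-36342 + 489 + 919*√489)/(-39 + √489) = -(-35853 + 919*√489)/(-39 + √489)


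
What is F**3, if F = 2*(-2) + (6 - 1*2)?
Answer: 0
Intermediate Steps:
F = 0 (F = -4 + (6 - 2) = -4 + 4 = 0)
F**3 = 0**3 = 0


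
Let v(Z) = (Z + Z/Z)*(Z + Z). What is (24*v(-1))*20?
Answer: 0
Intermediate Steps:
v(Z) = 2*Z*(1 + Z) (v(Z) = (Z + 1)*(2*Z) = (1 + Z)*(2*Z) = 2*Z*(1 + Z))
(24*v(-1))*20 = (24*(2*(-1)*(1 - 1)))*20 = (24*(2*(-1)*0))*20 = (24*0)*20 = 0*20 = 0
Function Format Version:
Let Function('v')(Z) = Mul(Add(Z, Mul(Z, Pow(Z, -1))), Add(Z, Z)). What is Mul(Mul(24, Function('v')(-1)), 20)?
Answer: 0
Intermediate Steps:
Function('v')(Z) = Mul(2, Z, Add(1, Z)) (Function('v')(Z) = Mul(Add(Z, 1), Mul(2, Z)) = Mul(Add(1, Z), Mul(2, Z)) = Mul(2, Z, Add(1, Z)))
Mul(Mul(24, Function('v')(-1)), 20) = Mul(Mul(24, Mul(2, -1, Add(1, -1))), 20) = Mul(Mul(24, Mul(2, -1, 0)), 20) = Mul(Mul(24, 0), 20) = Mul(0, 20) = 0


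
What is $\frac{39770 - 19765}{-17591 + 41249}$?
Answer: $\frac{20005}{23658} \approx 0.84559$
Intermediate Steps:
$\frac{39770 - 19765}{-17591 + 41249} = \frac{20005}{23658}$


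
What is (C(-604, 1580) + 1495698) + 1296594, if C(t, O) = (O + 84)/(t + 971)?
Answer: 1024772828/367 ≈ 2.7923e+6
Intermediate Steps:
C(t, O) = (84 + O)/(971 + t)
(C(-604, 1580) + 1495698) + 1296594 = ((84 + 1580)/(971 - 604) + 1495698) + 1296594 = (1664/367 + 1495698) + 1296594 = 548922830/367 + 1296594 = 1024772828/367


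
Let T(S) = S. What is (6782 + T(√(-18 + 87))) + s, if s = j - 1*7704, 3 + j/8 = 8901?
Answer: 70262 + √69 ≈ 70270.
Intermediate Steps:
j = 71184 (j = -24 + 8*8901 = -24 + 71208 = 71184)
s = 63480 (s = 71184 - 1*7704 = 71184 - 7704 = 63480)
(6782 + T(√(-18 + 87))) + s = (6782 + √(-18 + 87)) + 63480 = (6782 + √69) + 63480 = 70262 + √69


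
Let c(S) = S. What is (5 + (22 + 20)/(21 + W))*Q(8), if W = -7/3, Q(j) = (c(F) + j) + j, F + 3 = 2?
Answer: 435/4 ≈ 108.75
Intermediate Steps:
F = -1 (F = -3 + 2 = -1)
Q(j) = -1 + 2*j (Q(j) = (-1 + j) + j = -1 + 2*j)
W = -7/3 (W = -7*⅓ = -7/3 ≈ -2.3333)
(5 + (22 + 20)/(21 + W))*Q(8) = (5 + (22 + 20)/(21 - 7/3))*(-1 + 2*8) = (5 + 42/(56/3))*(-1 + 16) = (5 + 42*(3/56))*15 = (5 + 9/4)*15 = (29/4)*15 = 435/4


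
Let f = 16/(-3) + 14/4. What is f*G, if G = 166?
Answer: -913/3 ≈ -304.33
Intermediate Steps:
f = -11/6 (f = 16*(-1/3) + 14*(1/4) = -16/3 + 7/2 = -11/6 ≈ -1.8333)
f*G = -11/6*166 = -913/3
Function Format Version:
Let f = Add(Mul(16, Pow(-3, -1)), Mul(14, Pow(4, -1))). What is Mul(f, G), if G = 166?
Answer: Rational(-913, 3) ≈ -304.33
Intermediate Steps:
f = Rational(-11, 6) (f = Add(Mul(16, Rational(-1, 3)), Mul(14, Rational(1, 4))) = Add(Rational(-16, 3), Rational(7, 2)) = Rational(-11, 6) ≈ -1.8333)
Mul(f, G) = Mul(Rational(-11, 6), 166) = Rational(-913, 3)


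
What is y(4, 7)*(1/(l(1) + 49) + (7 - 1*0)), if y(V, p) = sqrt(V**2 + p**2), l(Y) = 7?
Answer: 393*sqrt(65)/56 ≈ 56.580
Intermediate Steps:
y(4, 7)*(1/(l(1) + 49) + (7 - 1*0)) = sqrt(4**2 + 7**2)*(1/(7 + 49) + (7 - 1*0)) = sqrt(16 + 49)*(1/56 + (7 + 0)) = sqrt(65)*(1/56 + 7) = sqrt(65)*(393/56) = 393*sqrt(65)/56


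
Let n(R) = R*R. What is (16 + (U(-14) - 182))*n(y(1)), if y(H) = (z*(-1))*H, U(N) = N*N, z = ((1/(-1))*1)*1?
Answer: 30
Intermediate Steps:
z = -1 (z = ((1*(-1))*1)*1 = -1*1*1 = -1*1 = -1)
U(N) = N²
y(H) = H (y(H) = (-1*(-1))*H = 1*H = H)
n(R) = R²
(16 + (U(-14) - 182))*n(y(1)) = (16 + ((-14)² - 182))*1² = (16 + (196 - 182))*1 = (16 + 14)*1 = 30*1 = 30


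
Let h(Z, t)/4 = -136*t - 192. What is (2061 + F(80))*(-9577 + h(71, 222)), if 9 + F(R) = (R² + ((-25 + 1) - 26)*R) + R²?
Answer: -1422838276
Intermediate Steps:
h(Z, t) = -768 - 544*t (h(Z, t) = 4*(-136*t - 192) = 4*(-192 - 136*t) = -768 - 544*t)
F(R) = -9 - 50*R + 2*R² (F(R) = -9 + ((R² + ((-25 + 1) - 26)*R) + R²) = -9 + ((R² + (-24 - 26)*R) + R²) = -9 + ((R² - 50*R) + R²) = -9 + (-50*R + 2*R²) = -9 - 50*R + 2*R²)
(2061 + F(80))*(-9577 + h(71, 222)) = (2061 + (-9 - 50*80 + 2*80²))*(-9577 + (-768 - 544*222)) = (2061 + (-9 - 4000 + 2*6400))*(-9577 + (-768 - 120768)) = (2061 + (-9 - 4000 + 12800))*(-9577 - 121536) = (2061 + 8791)*(-131113) = 10852*(-131113) = -1422838276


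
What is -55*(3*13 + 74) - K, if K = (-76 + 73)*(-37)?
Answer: -6326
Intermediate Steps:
K = 111 (K = -3*(-37) = 111)
-55*(3*13 + 74) - K = -55*(3*13 + 74) - 1*111 = -55*(39 + 74) - 111 = -55*113 - 111 = -6215 - 111 = -6326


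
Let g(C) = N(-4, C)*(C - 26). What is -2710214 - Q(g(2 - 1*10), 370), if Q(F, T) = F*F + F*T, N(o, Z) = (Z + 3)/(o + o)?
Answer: -43244849/16 ≈ -2.7028e+6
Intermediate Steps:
N(o, Z) = (3 + Z)/(2*o) (N(o, Z) = (3 + Z)/((2*o)) = (3 + Z)*(1/(2*o)) = (3 + Z)/(2*o))
g(C) = (-26 + C)*(-3/8 - C/8) (g(C) = ((½)*(3 + C)/(-4))*(C - 26) = ((½)*(-¼)*(3 + C))*(-26 + C) = (-3/8 - C/8)*(-26 + C) = (-26 + C)*(-3/8 - C/8))
Q(F, T) = F² + F*T
-2710214 - Q(g(2 - 1*10), 370) = -2710214 - (-26 + (2 - 1*10))*(-3 - (2 - 1*10))/8*((-26 + (2 - 1*10))*(-3 - (2 - 1*10))/8 + 370) = -2710214 - (-26 + (2 - 10))*(-3 - (2 - 10))/8*((-26 + (2 - 10))*(-3 - (2 - 10))/8 + 370) = -2710214 - (-26 - 8)*(-3 - 1*(-8))/8*((-26 - 8)*(-3 - 1*(-8))/8 + 370) = -2710214 - (⅛)*(-34)*(-3 + 8)*((⅛)*(-34)*(-3 + 8) + 370) = -2710214 - (⅛)*(-34)*5*((⅛)*(-34)*5 + 370) = -2710214 - (-85)*(-85/4 + 370)/4 = -2710214 - (-85)*1395/(4*4) = -2710214 - 1*(-118575/16) = -2710214 + 118575/16 = -43244849/16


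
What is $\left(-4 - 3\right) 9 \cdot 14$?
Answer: $-882$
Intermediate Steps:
$\left(-4 - 3\right) 9 \cdot 14 = \left(-7\right) 9 \cdot 14 = \left(-63\right) 14 = -882$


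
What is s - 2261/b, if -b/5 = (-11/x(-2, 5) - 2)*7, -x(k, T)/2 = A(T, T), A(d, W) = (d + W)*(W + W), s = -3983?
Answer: -1562307/389 ≈ -4016.2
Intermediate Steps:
A(d, W) = 2*W*(W + d) (A(d, W) = (W + d)*(2*W) = 2*W*(W + d))
x(k, T) = -8*T² (x(k, T) = -4*T*(T + T) = -4*T*2*T = -8*T²)
b = 2723/40 (b = -5*(-11/((-8*5²)) - 2)*7 = -5*(-11/((-8*25)) - 2)*7 = -5*(-11/(-200) - 2)*7 = -5*(-11*(-1/200) - 2)*7 = -5*(11/200 - 2)*7 = -(-389)*7/40 = -5*(-2723/200) = 2723/40 ≈ 68.075)
s - 2261/b = -3983 - 2261/2723/40 = -3983 - 2261*40/2723 = -3983 - 12920/389 = -1562307/389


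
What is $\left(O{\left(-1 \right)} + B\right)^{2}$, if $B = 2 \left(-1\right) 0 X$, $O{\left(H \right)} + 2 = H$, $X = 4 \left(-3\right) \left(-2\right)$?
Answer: $9$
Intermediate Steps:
$X = 24$ ($X = \left(-12\right) \left(-2\right) = 24$)
$O{\left(H \right)} = -2 + H$
$B = 0$ ($B = 2 \left(-1\right) 0 \cdot 24 = \left(-2\right) 0 \cdot 24 = 0 \cdot 24 = 0$)
$\left(O{\left(-1 \right)} + B\right)^{2} = \left(\left(-2 - 1\right) + 0\right)^{2} = \left(-3 + 0\right)^{2} = \left(-3\right)^{2} = 9$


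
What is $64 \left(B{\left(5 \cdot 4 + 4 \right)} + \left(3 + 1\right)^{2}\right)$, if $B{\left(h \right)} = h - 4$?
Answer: $2304$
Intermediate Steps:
$B{\left(h \right)} = -4 + h$
$64 \left(B{\left(5 \cdot 4 + 4 \right)} + \left(3 + 1\right)^{2}\right) = 64 \left(\left(-4 + \left(5 \cdot 4 + 4\right)\right) + \left(3 + 1\right)^{2}\right) = 64 \left(\left(-4 + \left(20 + 4\right)\right) + 4^{2}\right) = 64 \left(\left(-4 + 24\right) + 16\right) = 64 \left(20 + 16\right) = 64 \cdot 36 = 2304$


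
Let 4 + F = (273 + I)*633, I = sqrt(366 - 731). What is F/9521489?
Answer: 9095/501131 + 633*I*sqrt(365)/9521489 ≈ 0.018149 + 0.0012701*I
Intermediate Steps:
I = I*sqrt(365) (I = sqrt(-365) = I*sqrt(365) ≈ 19.105*I)
F = 172805 + 633*I*sqrt(365) (F = -4 + (273 + I*sqrt(365))*633 = -4 + (172809 + 633*I*sqrt(365)) = 172805 + 633*I*sqrt(365) ≈ 1.7281e+5 + 12093.0*I)
F/9521489 = (172805 + 633*I*sqrt(365))/9521489 = (172805 + 633*I*sqrt(365))*(1/9521489) = 9095/501131 + 633*I*sqrt(365)/9521489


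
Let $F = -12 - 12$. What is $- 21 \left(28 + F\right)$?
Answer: $-84$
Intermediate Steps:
$F = -24$
$- 21 \left(28 + F\right) = - 21 \left(28 - 24\right) = \left(-21\right) 4 = -84$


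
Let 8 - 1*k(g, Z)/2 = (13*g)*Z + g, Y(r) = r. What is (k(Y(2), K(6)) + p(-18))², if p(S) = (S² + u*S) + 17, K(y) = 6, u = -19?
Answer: 146689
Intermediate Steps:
p(S) = 17 + S² - 19*S (p(S) = (S² - 19*S) + 17 = 17 + S² - 19*S)
k(g, Z) = 16 - 2*g - 26*Z*g (k(g, Z) = 16 - 2*((13*g)*Z + g) = 16 - 2*(13*Z*g + g) = 16 - 2*(g + 13*Z*g) = 16 + (-2*g - 26*Z*g) = 16 - 2*g - 26*Z*g)
(k(Y(2), K(6)) + p(-18))² = ((16 - 2*2 - 26*6*2) + (17 + (-18)² - 19*(-18)))² = ((16 - 4 - 312) + (17 + 324 + 342))² = (-300 + 683)² = 383² = 146689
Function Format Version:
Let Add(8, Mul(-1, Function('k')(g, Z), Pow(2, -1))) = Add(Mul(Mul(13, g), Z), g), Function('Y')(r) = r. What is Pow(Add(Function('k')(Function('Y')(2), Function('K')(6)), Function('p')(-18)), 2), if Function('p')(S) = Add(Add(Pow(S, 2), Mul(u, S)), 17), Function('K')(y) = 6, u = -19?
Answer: 146689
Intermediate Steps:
Function('p')(S) = Add(17, Pow(S, 2), Mul(-19, S)) (Function('p')(S) = Add(Add(Pow(S, 2), Mul(-19, S)), 17) = Add(17, Pow(S, 2), Mul(-19, S)))
Function('k')(g, Z) = Add(16, Mul(-2, g), Mul(-26, Z, g)) (Function('k')(g, Z) = Add(16, Mul(-2, Add(Mul(Mul(13, g), Z), g))) = Add(16, Mul(-2, Add(Mul(13, Z, g), g))) = Add(16, Mul(-2, Add(g, Mul(13, Z, g)))) = Add(16, Add(Mul(-2, g), Mul(-26, Z, g))) = Add(16, Mul(-2, g), Mul(-26, Z, g)))
Pow(Add(Function('k')(Function('Y')(2), Function('K')(6)), Function('p')(-18)), 2) = Pow(Add(Add(16, Mul(-2, 2), Mul(-26, 6, 2)), Add(17, Pow(-18, 2), Mul(-19, -18))), 2) = Pow(Add(Add(16, -4, -312), Add(17, 324, 342)), 2) = Pow(Add(-300, 683), 2) = Pow(383, 2) = 146689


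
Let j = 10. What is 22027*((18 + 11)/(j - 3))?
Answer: 638783/7 ≈ 91255.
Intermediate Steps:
22027*((18 + 11)/(j - 3)) = 22027*((18 + 11)/(10 - 3)) = 22027*(29/7) = 638783/7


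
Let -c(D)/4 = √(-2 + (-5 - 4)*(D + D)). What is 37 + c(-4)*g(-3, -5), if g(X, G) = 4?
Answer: 37 - 16*√70 ≈ -96.866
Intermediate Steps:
c(D) = -4*√(-2 - 18*D) (c(D) = -4*√(-2 + (-5 - 4)*(D + D)) = -4*√(-2 - 18*D))
37 + c(-4)*g(-3, -5) = 37 - 4*√(-2 - 18*(-4))*4 = 37 - 4*√(-2 + 72)*4 = 37 - 4*√70*4 = 37 - 16*√70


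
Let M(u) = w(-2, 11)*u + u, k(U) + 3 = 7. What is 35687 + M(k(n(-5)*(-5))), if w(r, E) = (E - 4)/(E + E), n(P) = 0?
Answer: 392615/11 ≈ 35692.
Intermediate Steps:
k(U) = 4 (k(U) = -3 + 7 = 4)
w(r, E) = (-4 + E)/(2*E) (w(r, E) = (-4 + E)/((2*E)) = (-4 + E)*(1/(2*E)) = (-4 + E)/(2*E))
M(u) = 29*u/22 (M(u) = ((1/2)*(-4 + 11)/11)*u + u = ((1/2)*(1/11)*7)*u + u = 7*u/22 + u = 29*u/22)
35687 + M(k(n(-5)*(-5))) = 35687 + (29/22)*4 = 35687 + 58/11 = 392615/11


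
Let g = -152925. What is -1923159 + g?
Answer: -2076084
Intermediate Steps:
-1923159 + g = -1923159 - 152925 = -2076084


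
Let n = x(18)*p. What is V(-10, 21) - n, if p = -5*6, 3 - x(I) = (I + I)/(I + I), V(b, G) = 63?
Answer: 123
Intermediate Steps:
x(I) = 2 (x(I) = 3 - (I + I)/(I + I) = 3 - 2*I/(2*I) = 3 - 2*I*1/(2*I) = 3 - 1*1 = 3 - 1 = 2)
p = -30
n = -60 (n = 2*(-30) = -60)
V(-10, 21) - n = 63 - 1*(-60) = 63 + 60 = 123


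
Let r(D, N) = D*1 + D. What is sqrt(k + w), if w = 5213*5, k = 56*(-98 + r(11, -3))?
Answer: sqrt(21809) ≈ 147.68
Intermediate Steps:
r(D, N) = 2*D (r(D, N) = D + D = 2*D)
k = -4256 (k = 56*(-98 + 2*11) = 56*(-98 + 22) = 56*(-76) = -4256)
w = 26065
sqrt(k + w) = sqrt(-4256 + 26065) = sqrt(21809)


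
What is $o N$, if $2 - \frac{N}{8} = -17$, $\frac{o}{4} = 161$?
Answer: $97888$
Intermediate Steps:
$o = 644$ ($o = 4 \cdot 161 = 644$)
$N = 152$ ($N = 16 - -136 = 16 + 136 = 152$)
$o N = 644 \cdot 152 = 97888$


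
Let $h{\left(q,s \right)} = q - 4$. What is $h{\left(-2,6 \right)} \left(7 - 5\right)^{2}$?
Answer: $-24$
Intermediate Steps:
$h{\left(q,s \right)} = -4 + q$
$h{\left(-2,6 \right)} \left(7 - 5\right)^{2} = \left(-4 - 2\right) \left(7 - 5\right)^{2} = - 6 \cdot 2^{2} = \left(-6\right) 4 = -24$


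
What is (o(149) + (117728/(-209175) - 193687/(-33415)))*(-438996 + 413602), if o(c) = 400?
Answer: -14385262430916874/1397916525 ≈ -1.0290e+7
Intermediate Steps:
(o(149) + (117728/(-209175) - 193687/(-33415)))*(-438996 + 413602) = (400 + (117728/(-209175) - 193687/(-33415)))*(-438996 + 413602) = (400 + (117728*(-1/209175) - 193687*(-1/33415)))*(-25394) = (400 + (-117728/209175 + 193687/33415))*(-25394) = (400 + 7316119421/1397916525)*(-25394) = (566482729421/1397916525)*(-25394) = -14385262430916874/1397916525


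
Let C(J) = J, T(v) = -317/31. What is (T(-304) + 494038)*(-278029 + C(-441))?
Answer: -4264729342670/31 ≈ -1.3757e+11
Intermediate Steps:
T(v) = -317/31 (T(v) = -317*1/31 = -317/31)
(T(-304) + 494038)*(-278029 + C(-441)) = (-317/31 + 494038)*(-278029 - 441) = (15314861/31)*(-278470) = -4264729342670/31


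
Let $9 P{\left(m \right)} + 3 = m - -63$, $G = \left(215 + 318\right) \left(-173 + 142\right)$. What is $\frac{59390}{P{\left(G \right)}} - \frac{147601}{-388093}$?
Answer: $- \frac{205009634167}{6389175059} \approx -32.087$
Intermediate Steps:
$G = -16523$ ($G = 533 \left(-31\right) = -16523$)
$P{\left(m \right)} = \frac{20}{3} + \frac{m}{9}$ ($P{\left(m \right)} = - \frac{1}{3} + \frac{m - -63}{9} = - \frac{1}{3} + \frac{m + 63}{9} = - \frac{1}{3} + \frac{63 + m}{9} = - \frac{1}{3} + \left(7 + \frac{m}{9}\right) = \frac{20}{3} + \frac{m}{9}$)
$\frac{59390}{P{\left(G \right)}} - \frac{147601}{-388093} = \frac{59390}{\frac{20}{3} + \frac{1}{9} \left(-16523\right)} - \frac{147601}{-388093} = \frac{59390}{\frac{20}{3} - \frac{16523}{9}} - - \frac{147601}{388093} = \frac{59390}{- \frac{16463}{9}} + \frac{147601}{388093} = 59390 \left(- \frac{9}{16463}\right) + \frac{147601}{388093} = - \frac{534510}{16463} + \frac{147601}{388093} = - \frac{205009634167}{6389175059}$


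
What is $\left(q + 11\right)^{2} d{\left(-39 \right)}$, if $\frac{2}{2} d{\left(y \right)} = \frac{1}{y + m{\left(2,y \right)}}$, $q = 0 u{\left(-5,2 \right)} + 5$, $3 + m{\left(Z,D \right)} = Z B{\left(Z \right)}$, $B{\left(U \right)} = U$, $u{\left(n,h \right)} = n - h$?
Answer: $- \frac{128}{19} \approx -6.7368$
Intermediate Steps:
$m{\left(Z,D \right)} = -3 + Z^{2}$ ($m{\left(Z,D \right)} = -3 + Z Z = -3 + Z^{2}$)
$q = 5$ ($q = 0 \left(-5 - 2\right) + 5 = 0 \left(-7\right) + 5 = 0 + 5 = 5$)
$d{\left(y \right)} = \frac{1}{1 + y}$ ($d{\left(y \right)} = \frac{1}{y - \left(3 - 2^{2}\right)} = \frac{1}{y + \left(-3 + 4\right)} = \frac{1}{y + 1} = \frac{1}{1 + y}$)
$\left(q + 11\right)^{2} d{\left(-39 \right)} = \frac{\left(5 + 11\right)^{2}}{1 - 39} = \frac{16^{2}}{-38} = 256 \left(- \frac{1}{38}\right) = - \frac{128}{19}$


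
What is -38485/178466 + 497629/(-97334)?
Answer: -23138939026/4342702411 ≈ -5.3282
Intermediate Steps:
-38485/178466 + 497629/(-97334) = -38485*1/178466 + 497629*(-1/97334) = -38485/178466 - 497629/97334 = -23138939026/4342702411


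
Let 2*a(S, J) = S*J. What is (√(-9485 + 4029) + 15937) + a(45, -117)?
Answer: 26609/2 + 4*I*√341 ≈ 13305.0 + 73.865*I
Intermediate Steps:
a(S, J) = J*S/2 (a(S, J) = (S*J)/2 = (J*S)/2 = J*S/2)
(√(-9485 + 4029) + 15937) + a(45, -117) = (√(-9485 + 4029) + 15937) + (½)*(-117)*45 = (√(-5456) + 15937) - 5265/2 = (4*I*√341 + 15937) - 5265/2 = (15937 + 4*I*√341) - 5265/2 = 26609/2 + 4*I*√341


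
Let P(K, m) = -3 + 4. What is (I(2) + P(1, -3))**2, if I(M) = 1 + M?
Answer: 16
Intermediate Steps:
P(K, m) = 1
(I(2) + P(1, -3))**2 = ((1 + 2) + 1)**2 = (3 + 1)**2 = 4**2 = 16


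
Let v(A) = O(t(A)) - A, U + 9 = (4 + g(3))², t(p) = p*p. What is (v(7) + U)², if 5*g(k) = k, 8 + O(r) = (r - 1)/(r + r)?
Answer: 8288641/1500625 ≈ 5.5235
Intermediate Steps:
t(p) = p²
O(r) = -8 + (-1 + r)/(2*r) (O(r) = -8 + (r - 1)/(r + r) = -8 + (-1 + r)/((2*r)) = -8 + (-1 + r)*(1/(2*r)) = -8 + (-1 + r)/(2*r))
g(k) = k/5
U = 304/25 (U = -9 + (4 + (⅕)*3)² = -9 + (4 + ⅗)² = -9 + (23/5)² = -9 + 529/25 = 304/25 ≈ 12.160)
v(A) = -A + (-1 - 15*A²)/(2*A²) (v(A) = (-1 - 15*A²)/(2*(A²)) - A = (-1 - 15*A²)/(2*A²) - A = -A + (-1 - 15*A²)/(2*A²))
(v(7) + U)² = ((-15/2 - 1*7 - ½/7²) + 304/25)² = ((-15/2 - 7 - ½*1/49) + 304/25)² = ((-15/2 - 7 - 1/98) + 304/25)² = (-711/49 + 304/25)² = (-2879/1225)² = 8288641/1500625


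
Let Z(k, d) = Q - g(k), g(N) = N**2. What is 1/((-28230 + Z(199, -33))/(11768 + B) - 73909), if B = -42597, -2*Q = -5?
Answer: -61658/4556945465 ≈ -1.3531e-5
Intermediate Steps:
Q = 5/2 (Q = -1/2*(-5) = 5/2 ≈ 2.5000)
Z(k, d) = 5/2 - k**2
1/((-28230 + Z(199, -33))/(11768 + B) - 73909) = 1/((-28230 + (5/2 - 1*199**2))/(11768 - 42597) - 73909) = 1/((-28230 + (5/2 - 1*39601))/(-30829) - 73909) = 1/((-28230 + (5/2 - 39601))*(-1/30829) - 73909) = 1/((-28230 - 79197/2)*(-1/30829) - 73909) = 1/(-135657/2*(-1/30829) - 73909) = 1/(135657/61658 - 73909) = 1/(-4556945465/61658) = -61658/4556945465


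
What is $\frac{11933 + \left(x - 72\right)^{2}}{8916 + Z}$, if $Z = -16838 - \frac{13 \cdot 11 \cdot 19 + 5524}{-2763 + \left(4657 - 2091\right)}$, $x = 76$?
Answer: $- \frac{2353953}{1552393} \approx -1.5163$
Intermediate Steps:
$Z = - \frac{3308845}{197}$ ($Z = -16838 - \frac{143 \cdot 19 + 5524}{-2763 + 2566} = -16838 - \frac{2717 + 5524}{-197} = -16838 - 8241 \left(- \frac{1}{197}\right) = -16838 - - \frac{8241}{197} = -16838 + \frac{8241}{197} = - \frac{3308845}{197} \approx -16796.0$)
$\frac{11933 + \left(x - 72\right)^{2}}{8916 + Z} = \frac{11933 + \left(76 - 72\right)^{2}}{8916 - \frac{3308845}{197}} = \frac{11933 + 4^{2}}{- \frac{1552393}{197}} = \left(11933 + 16\right) \left(- \frac{197}{1552393}\right) = 11949 \left(- \frac{197}{1552393}\right) = - \frac{2353953}{1552393}$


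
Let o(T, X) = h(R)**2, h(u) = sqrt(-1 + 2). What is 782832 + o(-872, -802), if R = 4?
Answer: 782833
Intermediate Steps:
h(u) = 1 (h(u) = sqrt(1) = 1)
o(T, X) = 1 (o(T, X) = 1**2 = 1)
782832 + o(-872, -802) = 782832 + 1 = 782833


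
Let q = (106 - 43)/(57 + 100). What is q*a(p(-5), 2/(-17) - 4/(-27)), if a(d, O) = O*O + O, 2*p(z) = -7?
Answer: 46354/3675213 ≈ 0.012613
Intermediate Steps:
p(z) = -7/2 (p(z) = (½)*(-7) = -7/2)
a(d, O) = O + O² (a(d, O) = O² + O = O + O²)
q = 63/157 ≈ 0.40127
q*a(p(-5), 2/(-17) - 4/(-27)) = 63*((2/(-17) - 4/(-27))*(1 + (2/(-17) - 4/(-27))))/157 = 63*((2*(-1/17) - 4*(-1/27))*(1 + (2*(-1/17) - 4*(-1/27))))/157 = 63*((-2/17 + 4/27)*(1 + (-2/17 + 4/27)))/157 = 63*(14*(1 + 14/459)/459)/157 = 63*((14/459)*(473/459))/157 = (63/157)*(6622/210681) = 46354/3675213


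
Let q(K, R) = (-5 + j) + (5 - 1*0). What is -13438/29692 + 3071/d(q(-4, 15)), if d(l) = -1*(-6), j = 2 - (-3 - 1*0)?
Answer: 11387938/22269 ≈ 511.38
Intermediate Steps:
j = 5 (j = 2 - (-3 + 0) = 2 - 1*(-3) = 2 + 3 = 5)
q(K, R) = 5 (q(K, R) = (-5 + 5) + (5 - 1*0) = 0 + (5 + 0) = 0 + 5 = 5)
d(l) = 6
-13438/29692 + 3071/d(q(-4, 15)) = -13438/29692 + 3071/6 = -13438*1/29692 + 3071*(⅙) = -6719/14846 + 3071/6 = 11387938/22269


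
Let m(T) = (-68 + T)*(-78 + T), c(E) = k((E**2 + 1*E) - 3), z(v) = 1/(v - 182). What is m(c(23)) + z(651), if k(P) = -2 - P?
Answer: 182605620/469 ≈ 3.8935e+5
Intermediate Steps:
z(v) = 1/(-182 + v)
c(E) = 1 - E - E**2 (c(E) = -2 - ((E**2 + 1*E) - 3) = -2 - ((E**2 + E) - 3) = -2 - ((E + E**2) - 3) = -2 - (-3 + E + E**2) = -2 + (3 - E - E**2) = 1 - E - E**2)
m(T) = (-78 + T)*(-68 + T)
m(c(23)) + z(651) = (5304 + (1 - 1*23 - 1*23**2)**2 - 146*(1 - 1*23 - 1*23**2)) + 1/(-182 + 651) = (5304 + (1 - 23 - 1*529)**2 - 146*(1 - 23 - 1*529)) + 1/469 = (5304 + (1 - 23 - 529)**2 - 146*(1 - 23 - 529)) + 1/469 = (5304 + (-551)**2 - 146*(-551)) + 1/469 = (5304 + 303601 + 80446) + 1/469 = 389351 + 1/469 = 182605620/469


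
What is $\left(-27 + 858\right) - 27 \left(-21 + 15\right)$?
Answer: $993$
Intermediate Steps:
$\left(-27 + 858\right) - 27 \left(-21 + 15\right) = 831 - -162 = 831 + 162 = 993$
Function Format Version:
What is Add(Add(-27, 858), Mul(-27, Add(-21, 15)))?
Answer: 993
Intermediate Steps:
Add(Add(-27, 858), Mul(-27, Add(-21, 15))) = Add(831, Mul(-27, -6)) = Add(831, 162) = 993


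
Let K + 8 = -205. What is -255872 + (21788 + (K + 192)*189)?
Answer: -238053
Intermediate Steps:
K = -213 (K = -8 - 205 = -213)
-255872 + (21788 + (K + 192)*189) = -255872 + (21788 + (-213 + 192)*189) = -255872 + (21788 - 21*189) = -255872 + (21788 - 3969) = -255872 + 17819 = -238053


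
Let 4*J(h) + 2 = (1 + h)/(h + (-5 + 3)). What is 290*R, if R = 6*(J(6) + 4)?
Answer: 27405/4 ≈ 6851.3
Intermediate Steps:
J(h) = -1/2 + (1 + h)/(4*(-2 + h)) (J(h) = -1/2 + ((1 + h)/(h + (-5 + 3)))/4 = -1/2 + ((1 + h)/(h - 2))/4 = -1/2 + ((1 + h)/(-2 + h))/4 = -1/2 + (1 + h)/(4*(-2 + h)))
R = 189/8 (R = 6*((5 - 1*6)/(4*(-2 + 6)) + 4) = 6*((1/4)*(5 - 6)/4 + 4) = 6*((1/4)*(1/4)*(-1) + 4) = 6*(-1/16 + 4) = 6*(63/16) = 189/8 ≈ 23.625)
290*R = 290*(189/8) = 27405/4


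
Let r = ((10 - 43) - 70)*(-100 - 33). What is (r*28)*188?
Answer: 72111536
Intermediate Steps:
r = 13699 (r = (-33 - 70)*(-133) = -103*(-133) = 13699)
(r*28)*188 = (13699*28)*188 = 383572*188 = 72111536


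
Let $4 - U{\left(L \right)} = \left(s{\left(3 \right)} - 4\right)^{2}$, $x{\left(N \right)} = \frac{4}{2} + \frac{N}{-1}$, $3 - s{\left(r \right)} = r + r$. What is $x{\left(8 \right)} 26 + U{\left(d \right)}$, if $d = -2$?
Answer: $-201$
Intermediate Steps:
$s{\left(r \right)} = 3 - 2 r$ ($s{\left(r \right)} = 3 - \left(r + r\right) = 3 - 2 r$)
$x{\left(N \right)} = 2 - N$ ($x{\left(N \right)} = 4 \cdot \frac{1}{2} + N \left(-1\right) = 2 - N$)
$U{\left(L \right)} = -45$ ($U{\left(L \right)} = 4 - \left(\left(3 - 6\right) - 4\right)^{2} = 4 - \left(-3 - 4\right)^{2} = 4 - \left(-7\right)^{2} = 4 - 49 = -45$)
$x{\left(8 \right)} 26 + U{\left(d \right)} = \left(2 - 8\right) 26 - 45 = \left(-6\right) 26 - 45 = -156 - 45 = -201$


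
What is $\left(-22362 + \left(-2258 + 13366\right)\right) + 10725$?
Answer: $-529$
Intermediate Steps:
$\left(-22362 + \left(-2258 + 13366\right)\right) + 10725 = \left(-22362 + 11108\right) + 10725 = -11254 + 10725 = -529$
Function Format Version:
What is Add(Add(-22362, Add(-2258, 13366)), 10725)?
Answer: -529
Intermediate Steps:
Add(Add(-22362, Add(-2258, 13366)), 10725) = Add(Add(-22362, 11108), 10725) = Add(-11254, 10725) = -529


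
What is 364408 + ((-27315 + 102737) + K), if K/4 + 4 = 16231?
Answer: 504738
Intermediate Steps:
K = 64908 (K = -16 + 4*16231 = -16 + 64924 = 64908)
364408 + ((-27315 + 102737) + K) = 364408 + ((-27315 + 102737) + 64908) = 364408 + (75422 + 64908) = 364408 + 140330 = 504738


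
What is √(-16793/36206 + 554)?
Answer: √725616430186/36206 ≈ 23.527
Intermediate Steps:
√(-16793/36206 + 554) = √(20041331/36206) = √725616430186/36206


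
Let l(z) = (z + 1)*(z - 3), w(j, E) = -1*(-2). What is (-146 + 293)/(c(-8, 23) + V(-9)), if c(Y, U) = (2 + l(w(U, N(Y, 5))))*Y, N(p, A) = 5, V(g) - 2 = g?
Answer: 147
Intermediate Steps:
V(g) = 2 + g
w(j, E) = 2
l(z) = (1 + z)*(-3 + z)
c(Y, U) = -Y (c(Y, U) = (2 + (-3 + 2² - 2*2))*Y = (2 + (-3 + 4 - 4))*Y = (2 - 3)*Y = -Y)
(-146 + 293)/(c(-8, 23) + V(-9)) = (-146 + 293)/(-1*(-8) + (2 - 9)) = 147/(8 - 7) = 147/1 = 147*1 = 147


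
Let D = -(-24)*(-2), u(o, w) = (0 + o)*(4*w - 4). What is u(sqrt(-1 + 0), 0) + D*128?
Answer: -6144 - 4*I ≈ -6144.0 - 4.0*I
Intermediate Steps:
u(o, w) = o*(-4 + 4*w)
D = -48 (D = -8*6 = -48)
u(sqrt(-1 + 0), 0) + D*128 = 4*sqrt(-1 + 0)*(-1 + 0) - 48*128 = 4*sqrt(-1)*(-1) - 6144 = 4*I*(-1) - 6144 = -4*I - 6144 = -6144 - 4*I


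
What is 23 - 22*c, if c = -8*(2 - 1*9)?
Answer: -1209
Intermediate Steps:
c = 56 (c = -8*(2 - 9) = -8*(-7) = 56)
23 - 22*c = 23 - 22*56 = 23 - 1232 = -1209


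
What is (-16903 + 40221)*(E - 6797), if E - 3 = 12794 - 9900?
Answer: -90940200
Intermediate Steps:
E = 2897 (E = 3 + (12794 - 9900) = 3 + 2894 = 2897)
(-16903 + 40221)*(E - 6797) = (-16903 + 40221)*(2897 - 6797) = 23318*(-3900) = -90940200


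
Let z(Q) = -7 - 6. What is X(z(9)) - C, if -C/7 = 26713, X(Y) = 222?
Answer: 187213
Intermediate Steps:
z(Q) = -13
C = -186991 (C = -7*26713 = -186991)
X(z(9)) - C = 222 - 1*(-186991) = 222 + 186991 = 187213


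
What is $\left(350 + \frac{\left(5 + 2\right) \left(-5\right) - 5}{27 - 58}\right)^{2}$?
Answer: $\frac{118592100}{961} \approx 1.234 \cdot 10^{5}$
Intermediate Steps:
$\left(350 + \frac{\left(5 + 2\right) \left(-5\right) - 5}{27 - 58}\right)^{2} = \left(350 + \frac{7 \left(-5\right) - 5}{27 + \left(-60 + 2\right)}\right)^{2} = \left(350 + \frac{-35 - 5}{27 - 58}\right)^{2} = \left(350 - \frac{40}{-31}\right)^{2} = \left(350 - - \frac{40}{31}\right)^{2} = \left(350 + \frac{40}{31}\right)^{2} = \left(\frac{10890}{31}\right)^{2} = \frac{118592100}{961}$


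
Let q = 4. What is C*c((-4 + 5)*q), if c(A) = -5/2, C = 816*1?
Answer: -2040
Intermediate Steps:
C = 816
c(A) = -5/2 (c(A) = -5*½ = -5/2)
C*c((-4 + 5)*q) = 816*(-5/2) = -2040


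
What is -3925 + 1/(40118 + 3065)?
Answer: -169493274/43183 ≈ -3925.0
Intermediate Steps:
-3925 + 1/(40118 + 3065) = -3925 + 1/43183 = -169493274/43183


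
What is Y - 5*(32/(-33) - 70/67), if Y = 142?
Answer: 336232/2211 ≈ 152.07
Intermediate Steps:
Y - 5*(32/(-33) - 70/67) = 142 - 5*(32/(-33) - 70/67) = 142 - 5*(32*(-1/33) - 70*1/67) = 142 - 5*(-32/33 - 70/67) = 142 - 5*(-4454/2211) = 142 + 22270/2211 = 336232/2211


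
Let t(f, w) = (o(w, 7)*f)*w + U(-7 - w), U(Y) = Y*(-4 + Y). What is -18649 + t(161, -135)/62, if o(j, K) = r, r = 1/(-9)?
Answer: -1137951/62 ≈ -18354.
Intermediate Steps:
r = -⅑ (r = 1*(-⅑) = -⅑ ≈ -0.11111)
o(j, K) = -⅑
t(f, w) = (-11 - w)*(-7 - w) - f*w/9 (t(f, w) = (-f/9)*w + (-7 - w)*(-4 + (-7 - w)) = -f*w/9 + (-7 - w)*(-11 - w) = -f*w/9 + (-11 - w)*(-7 - w) = (-11 - w)*(-7 - w) - f*w/9)
-18649 + t(161, -135)/62 = -18649 + ((7 - 135)*(11 - 135) - ⅑*161*(-135))/62 = -18649 + (-128*(-124) + 2415)*(1/62) = -18649 + (15872 + 2415)*(1/62) = -18649 + 18287*(1/62) = -18649 + 18287/62 = -1137951/62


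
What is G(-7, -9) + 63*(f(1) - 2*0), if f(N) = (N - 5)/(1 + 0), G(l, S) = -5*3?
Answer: -267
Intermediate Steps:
G(l, S) = -15
f(N) = -5 + N (f(N) = (-5 + N)/1 = (-5 + N)*1 = -5 + N)
G(-7, -9) + 63*(f(1) - 2*0) = -15 + 63*((-5 + 1) - 2*0) = -15 + 63*(-4 + 0) = -15 + 63*(-4) = -15 - 252 = -267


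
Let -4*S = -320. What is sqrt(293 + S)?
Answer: sqrt(373) ≈ 19.313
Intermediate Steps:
S = 80 (S = -1/4*(-320) = 80)
sqrt(293 + S) = sqrt(293 + 80) = sqrt(373)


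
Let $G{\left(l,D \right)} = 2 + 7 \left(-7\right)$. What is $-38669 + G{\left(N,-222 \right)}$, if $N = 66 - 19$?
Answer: $-38716$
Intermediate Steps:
$N = 47$ ($N = 66 - 19 = 47$)
$G{\left(l,D \right)} = -47$ ($G{\left(l,D \right)} = 2 - 49 = -47$)
$-38669 + G{\left(N,-222 \right)} = -38669 - 47 = -38716$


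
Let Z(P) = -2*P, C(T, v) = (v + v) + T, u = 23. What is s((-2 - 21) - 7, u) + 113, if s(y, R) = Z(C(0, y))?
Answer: 233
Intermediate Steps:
C(T, v) = T + 2*v (C(T, v) = 2*v + T = T + 2*v)
s(y, R) = -4*y (s(y, R) = -2*(0 + 2*y) = -4*y)
s((-2 - 21) - 7, u) + 113 = -4*((-2 - 21) - 7) + 113 = -4*(-23 - 7) + 113 = -4*(-30) + 113 = 120 + 113 = 233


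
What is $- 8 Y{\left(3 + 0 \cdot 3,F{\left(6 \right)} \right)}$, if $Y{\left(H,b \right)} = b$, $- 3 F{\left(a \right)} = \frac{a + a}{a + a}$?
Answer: $\frac{8}{3} \approx 2.6667$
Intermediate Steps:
$F{\left(a \right)} = - \frac{1}{3}$ ($F{\left(a \right)} = - \frac{\left(a + a\right) \frac{1}{a + a}}{3} = - \frac{2 a \frac{1}{2 a}}{3} = \left(- \frac{1}{3}\right) 1 = - \frac{1}{3}$)
$- 8 Y{\left(3 + 0 \cdot 3,F{\left(6 \right)} \right)} = \left(-8\right) \left(- \frac{1}{3}\right) = \frac{8}{3}$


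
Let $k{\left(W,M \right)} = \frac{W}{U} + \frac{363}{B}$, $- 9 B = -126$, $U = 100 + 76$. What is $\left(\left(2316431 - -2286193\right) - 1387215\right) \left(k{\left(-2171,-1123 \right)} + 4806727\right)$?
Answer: $\frac{19041344740269099}{1232} \approx 1.5456 \cdot 10^{13}$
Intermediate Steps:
$U = 176$
$B = 14$ ($B = \left(- \frac{1}{9}\right) \left(-126\right) = 14$)
$k{\left(W,M \right)} = \frac{363}{14} + \frac{W}{176}$ ($k{\left(W,M \right)} = \frac{W}{176} + \frac{363}{14} = \frac{363}{14} + \frac{W}{176}$)
$\left(\left(2316431 - -2286193\right) - 1387215\right) \left(k{\left(-2171,-1123 \right)} + 4806727\right) = \left(\left(2316431 - -2286193\right) - 1387215\right) \left(\left(\frac{363}{14} + \frac{1}{176} \left(-2171\right)\right) + 4806727\right) = \left(\left(2316431 + 2286193\right) - 1387215\right) \left(\left(\frac{363}{14} - \frac{2171}{176}\right) + 4806727\right) = \left(4602624 - 1387215\right) \left(\frac{16747}{1232} + 4806727\right) = 3215409 \cdot \frac{5921904411}{1232} = \frac{19041344740269099}{1232}$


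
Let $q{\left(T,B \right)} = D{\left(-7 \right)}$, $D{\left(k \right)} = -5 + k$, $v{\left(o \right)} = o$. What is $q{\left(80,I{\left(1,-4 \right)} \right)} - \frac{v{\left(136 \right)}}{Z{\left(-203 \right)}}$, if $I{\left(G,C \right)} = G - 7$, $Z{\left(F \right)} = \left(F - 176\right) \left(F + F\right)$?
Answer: $- \frac{923312}{76937} \approx -12.001$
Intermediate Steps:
$Z{\left(F \right)} = 2 F \left(-176 + F\right)$ ($Z{\left(F \right)} = \left(-176 + F\right) 2 F = 2 F \left(-176 + F\right)$)
$I{\left(G,C \right)} = -7 + G$
$q{\left(T,B \right)} = -12$ ($q{\left(T,B \right)} = -5 - 7 = -12$)
$q{\left(80,I{\left(1,-4 \right)} \right)} - \frac{v{\left(136 \right)}}{Z{\left(-203 \right)}} = -12 - \frac{136}{2 \left(-203\right) \left(-176 - 203\right)} = -12 - \frac{136}{2 \left(-203\right) \left(-379\right)} = -12 - \frac{136}{153874} = -12 - 136 \cdot \frac{1}{153874} = -12 - \frac{68}{76937} = - \frac{923312}{76937}$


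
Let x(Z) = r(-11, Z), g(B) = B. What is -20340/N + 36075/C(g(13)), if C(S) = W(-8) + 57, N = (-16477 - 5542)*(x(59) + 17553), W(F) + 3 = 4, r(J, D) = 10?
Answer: 13950914248995/22429742426 ≈ 621.98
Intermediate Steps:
W(F) = 1 (W(F) = -3 + 4 = 1)
x(Z) = 10
N = -386719697 (N = (-16477 - 5542)*(10 + 17553) = -22019*17563 = -386719697)
C(S) = 58 (C(S) = 1 + 57 = 58)
-20340/N + 36075/C(g(13)) = -20340/(-386719697) + 36075/58 = -20340*(-1/386719697) + 36075*(1/58) = 20340/386719697 + 36075/58 = 13950914248995/22429742426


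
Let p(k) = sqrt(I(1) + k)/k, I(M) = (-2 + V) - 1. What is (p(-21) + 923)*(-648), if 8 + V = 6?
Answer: -598104 + 216*I*sqrt(26)/7 ≈ -5.981e+5 + 157.34*I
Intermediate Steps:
V = -2 (V = -8 + 6 = -2)
I(M) = -5 (I(M) = (-2 - 2) - 1 = -4 - 1 = -5)
p(k) = sqrt(-5 + k)/k
(p(-21) + 923)*(-648) = (sqrt(-5 - 21)/(-21) + 923)*(-648) = (-I*sqrt(26)/21 + 923)*(-648) = (923 - I*sqrt(26)/21)*(-648) = -598104 + 216*I*sqrt(26)/7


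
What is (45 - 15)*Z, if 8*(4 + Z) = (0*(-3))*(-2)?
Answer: -120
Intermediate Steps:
Z = -4 (Z = -4 + ((0*(-3))*(-2))/8 = -4 + (0*(-2))/8 = -4 + (⅛)*0 = -4 + 0 = -4)
(45 - 15)*Z = (45 - 15)*(-4) = 30*(-4) = -120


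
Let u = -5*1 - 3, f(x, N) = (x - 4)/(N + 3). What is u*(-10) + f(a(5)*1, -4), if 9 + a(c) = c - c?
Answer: 93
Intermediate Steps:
a(c) = -9 (a(c) = -9 + (c - c) = -9 + 0 = -9)
f(x, N) = (-4 + x)/(3 + N)
u = -8 (u = -5 - 3 = -8)
u*(-10) + f(a(5)*1, -4) = -8*(-10) + (-4 - 9*1)/(3 - 4) = 80 + (-4 - 9)/(-1) = 80 - 1*(-13) = 80 + 13 = 93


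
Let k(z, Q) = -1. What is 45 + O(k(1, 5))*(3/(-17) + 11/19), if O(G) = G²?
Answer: 14665/323 ≈ 45.402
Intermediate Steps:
45 + O(k(1, 5))*(3/(-17) + 11/19) = 45 + (-1)²*(3/(-17) + 11/19) = 45 + 1*(3*(-1/17) + 11*(1/19)) = 45 + 1*(-3/17 + 11/19) = 45 + 1*(130/323) = 45 + 130/323 = 14665/323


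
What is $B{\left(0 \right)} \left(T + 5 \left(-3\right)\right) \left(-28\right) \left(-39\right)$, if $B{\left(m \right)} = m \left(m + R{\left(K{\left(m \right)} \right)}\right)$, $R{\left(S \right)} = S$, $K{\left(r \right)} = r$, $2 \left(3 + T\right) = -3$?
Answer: $0$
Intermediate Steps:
$T = - \frac{9}{2}$ ($T = -3 + \frac{1}{2} \left(-3\right) = -3 - \frac{3}{2} = - \frac{9}{2} \approx -4.5$)
$B{\left(m \right)} = 2 m^{2}$ ($B{\left(m \right)} = m \left(m + m\right) = m 2 m = 2 m^{2}$)
$B{\left(0 \right)} \left(T + 5 \left(-3\right)\right) \left(-28\right) \left(-39\right) = 2 \cdot 0^{2} \left(- \frac{9}{2} + 5 \left(-3\right)\right) \left(-28\right) \left(-39\right) = 2 \cdot 0 \left(- \frac{9}{2} - 15\right) \left(-28\right) \left(-39\right) = 0 \left(- \frac{39}{2}\right) \left(-28\right) \left(-39\right) = 0 \left(-28\right) \left(-39\right) = 0 \left(-39\right) = 0$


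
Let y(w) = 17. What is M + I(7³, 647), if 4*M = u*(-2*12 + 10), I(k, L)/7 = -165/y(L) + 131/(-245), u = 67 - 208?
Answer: 501961/1190 ≈ 421.82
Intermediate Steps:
u = -141
I(k, L) = -42652/595 (I(k, L) = 7*(-165/17 + 131/(-245)) = 7*(-165*1/17 + 131*(-1/245)) = 7*(-165/17 - 131/245) = 7*(-42652/4165) = -42652/595)
M = 987/2 (M = (-141*(-2*12 + 10))/4 = (-141*(-24 + 10))/4 = (-141*(-14))/4 = (¼)*1974 = 987/2 ≈ 493.50)
M + I(7³, 647) = 987/2 - 42652/595 = 501961/1190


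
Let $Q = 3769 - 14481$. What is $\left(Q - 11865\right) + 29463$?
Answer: $6886$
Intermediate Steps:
$Q = -10712$
$\left(Q - 11865\right) + 29463 = \left(-10712 - 11865\right) + 29463 = -22577 + 29463 = 6886$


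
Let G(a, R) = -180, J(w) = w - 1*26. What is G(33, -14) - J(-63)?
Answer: -91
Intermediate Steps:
J(w) = -26 + w (J(w) = w - 26 = -26 + w)
G(33, -14) - J(-63) = -180 - (-26 - 63) = -180 - 1*(-89) = -180 + 89 = -91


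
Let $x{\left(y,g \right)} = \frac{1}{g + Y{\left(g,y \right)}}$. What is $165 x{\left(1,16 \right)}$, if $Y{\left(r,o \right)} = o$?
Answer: $\frac{165}{17} \approx 9.7059$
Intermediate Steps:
$x{\left(y,g \right)} = \frac{1}{g + y}$
$165 x{\left(1,16 \right)} = \frac{165}{16 + 1} = \frac{165}{17}$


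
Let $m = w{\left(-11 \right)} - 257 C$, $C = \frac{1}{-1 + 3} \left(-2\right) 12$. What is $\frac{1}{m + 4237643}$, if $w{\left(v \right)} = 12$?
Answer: $\frac{1}{4240739} \approx 2.3581 \cdot 10^{-7}$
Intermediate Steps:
$C = -12$ ($C = \frac{1}{2} \left(-2\right) 12 = \left(-1\right) 12 = -12$)
$m = 3096$ ($m = 12 - -3084 = 12 + 3084 = 3096$)
$\frac{1}{m + 4237643} = \frac{1}{3096 + 4237643} = \frac{1}{4240739}$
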